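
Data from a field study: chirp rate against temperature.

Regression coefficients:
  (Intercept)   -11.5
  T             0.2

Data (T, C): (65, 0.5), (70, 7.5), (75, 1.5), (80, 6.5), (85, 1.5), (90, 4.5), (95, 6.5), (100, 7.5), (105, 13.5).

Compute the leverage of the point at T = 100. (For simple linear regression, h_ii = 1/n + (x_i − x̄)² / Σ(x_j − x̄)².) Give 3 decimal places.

h = 0.261

T̄ = (65 + 70 + 75 + 80 + 85 + 90 + 95 + 100 + 105)/9 = 85
Σ(T − T̄)² = 400 + 225 + 100 + 25 + 0 + 25 + 100 + 225 + 400 = 1500
h = 1/9 + (15)²/1500 = 0.111111 + 0.15 = 0.261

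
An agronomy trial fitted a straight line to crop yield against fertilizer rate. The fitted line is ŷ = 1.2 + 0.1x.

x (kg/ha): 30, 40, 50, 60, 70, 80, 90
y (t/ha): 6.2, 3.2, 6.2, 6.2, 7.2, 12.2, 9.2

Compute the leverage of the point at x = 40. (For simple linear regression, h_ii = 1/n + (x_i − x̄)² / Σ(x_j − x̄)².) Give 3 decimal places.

x̄ = (30 + 40 + 50 + 60 + 70 + 80 + 90)/7 = 60
Σ(x − x̄)² = 900 + 400 + 100 + 0 + 100 + 400 + 900 = 2800
h = 1/7 + (-20)²/2800 = 0.142857 + 0.142857 = 0.286

h = 0.286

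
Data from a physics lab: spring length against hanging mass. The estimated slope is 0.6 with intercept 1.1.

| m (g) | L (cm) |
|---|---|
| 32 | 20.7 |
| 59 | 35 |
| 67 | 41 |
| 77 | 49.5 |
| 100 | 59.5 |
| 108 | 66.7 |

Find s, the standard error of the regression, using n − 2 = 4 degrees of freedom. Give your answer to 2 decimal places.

m=32: L̂ = 1.1 + 0.6·32 = 20.3; e = 20.7 − 20.3 = 0.4
m=59: L̂ = 1.1 + 0.6·59 = 36.5; e = 35 − 36.5 = -1.5
m=67: L̂ = 1.1 + 0.6·67 = 41.3; e = 41 − 41.3 = -0.3
m=77: L̂ = 1.1 + 0.6·77 = 47.3; e = 49.5 − 47.3 = 2.2
m=100: L̂ = 1.1 + 0.6·100 = 61.1; e = 59.5 − 61.1 = -1.6
m=108: L̂ = 1.1 + 0.6·108 = 65.9; e = 66.7 − 65.9 = 0.8
SSE = 0.16 + 2.25 + 0.09 + 4.84 + 2.56 + 0.64 = 10.54
s = √(10.54/4) = √2.635 ≈ 1.62

s = 1.62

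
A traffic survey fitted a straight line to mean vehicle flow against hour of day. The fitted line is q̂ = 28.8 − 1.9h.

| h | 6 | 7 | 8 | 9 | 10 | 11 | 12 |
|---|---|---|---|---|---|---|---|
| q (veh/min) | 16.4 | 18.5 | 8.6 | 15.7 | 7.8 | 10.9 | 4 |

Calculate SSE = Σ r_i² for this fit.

SSE = 68

h=6: q̂ = 28.8 − 1.9·6 = 17.4; r = 16.4 − 17.4 = -1
h=7: q̂ = 28.8 − 1.9·7 = 15.5; r = 18.5 − 15.5 = 3
h=8: q̂ = 28.8 − 1.9·8 = 13.6; r = 8.6 − 13.6 = -5
h=9: q̂ = 28.8 − 1.9·9 = 11.7; r = 15.7 − 11.7 = 4
h=10: q̂ = 28.8 − 1.9·10 = 9.8; r = 7.8 − 9.8 = -2
h=11: q̂ = 28.8 − 1.9·11 = 7.9; r = 10.9 − 7.9 = 3
h=12: q̂ = 28.8 − 1.9·12 = 6; r = 4 − 6 = -2
SSE = 1 + 9 + 25 + 16 + 4 + 9 + 4 = 68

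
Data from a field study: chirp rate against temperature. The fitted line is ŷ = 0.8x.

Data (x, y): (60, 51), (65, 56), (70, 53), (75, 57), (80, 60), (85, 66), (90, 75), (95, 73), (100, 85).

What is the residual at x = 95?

ŷ = 0.8·95 = 76
e = 73 − 76 = -3

e = -3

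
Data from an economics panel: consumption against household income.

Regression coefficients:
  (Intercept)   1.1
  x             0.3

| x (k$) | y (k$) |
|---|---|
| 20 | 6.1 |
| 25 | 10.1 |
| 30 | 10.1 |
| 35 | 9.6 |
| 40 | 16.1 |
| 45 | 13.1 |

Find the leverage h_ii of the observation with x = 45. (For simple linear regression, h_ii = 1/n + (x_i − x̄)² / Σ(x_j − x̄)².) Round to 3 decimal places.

x̄ = (20 + 25 + 30 + 35 + 40 + 45)/6 = 32.5
Σ(x − x̄)² = 156.25 + 56.25 + 6.25 + 6.25 + 56.25 + 156.25 = 437.5
h = 1/6 + (12.5)²/437.5 = 0.166667 + 0.357143 = 0.524

h = 0.524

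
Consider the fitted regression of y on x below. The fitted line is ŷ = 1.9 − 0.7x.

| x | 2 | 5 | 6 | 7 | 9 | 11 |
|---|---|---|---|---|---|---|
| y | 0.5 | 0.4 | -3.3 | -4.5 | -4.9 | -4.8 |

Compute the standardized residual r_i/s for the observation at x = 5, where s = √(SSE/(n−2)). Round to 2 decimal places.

1.37

x=2: ŷ = 1.9 − 0.7·2 = 0.5; r = 0.5 − 0.5 = 0
x=5: ŷ = 1.9 − 0.7·5 = -1.6; r = 0.4 − (-1.6) = 2
x=6: ŷ = 1.9 − 0.7·6 = -2.3; r = -3.3 − (-2.3) = -1
x=7: ŷ = 1.9 − 0.7·7 = -3; r = -4.5 − (-3) = -1.5
x=9: ŷ = 1.9 − 0.7·9 = -4.4; r = -4.9 − (-4.4) = -0.5
x=11: ŷ = 1.9 − 0.7·11 = -5.8; r = -4.8 − (-5.8) = 1
SSE = 0 + 4 + 1 + 2.25 + 0.25 + 1 = 8.5
s = √(8.5/4) = 1.45774
r/s = 2 / 1.45774 = 1.37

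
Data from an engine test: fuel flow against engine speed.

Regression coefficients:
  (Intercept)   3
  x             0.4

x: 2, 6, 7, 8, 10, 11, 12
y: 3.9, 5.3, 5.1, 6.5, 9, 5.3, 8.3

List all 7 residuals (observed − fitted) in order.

0.1, -0.1, -0.7, 0.3, 2, -2.1, 0.5

x=2: ŷ = 3 + 0.4·2 = 3.8; r = 3.9 − 3.8 = 0.1
x=6: ŷ = 3 + 0.4·6 = 5.4; r = 5.3 − 5.4 = -0.1
x=7: ŷ = 3 + 0.4·7 = 5.8; r = 5.1 − 5.8 = -0.7
x=8: ŷ = 3 + 0.4·8 = 6.2; r = 6.5 − 6.2 = 0.3
x=10: ŷ = 3 + 0.4·10 = 7; r = 9 − 7 = 2
x=11: ŷ = 3 + 0.4·11 = 7.4; r = 5.3 − 7.4 = -2.1
x=12: ŷ = 3 + 0.4·12 = 7.8; r = 8.3 − 7.8 = 0.5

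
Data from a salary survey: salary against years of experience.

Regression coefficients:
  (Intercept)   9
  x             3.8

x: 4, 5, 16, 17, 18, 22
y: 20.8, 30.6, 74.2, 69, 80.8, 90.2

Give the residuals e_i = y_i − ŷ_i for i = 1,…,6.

-3.4, 2.6, 4.4, -4.6, 3.4, -2.4

x=4: ŷ = 9 + 3.8·4 = 24.2; e = 20.8 − 24.2 = -3.4
x=5: ŷ = 9 + 3.8·5 = 28; e = 30.6 − 28 = 2.6
x=16: ŷ = 9 + 3.8·16 = 69.8; e = 74.2 − 69.8 = 4.4
x=17: ŷ = 9 + 3.8·17 = 73.6; e = 69 − 73.6 = -4.6
x=18: ŷ = 9 + 3.8·18 = 77.4; e = 80.8 − 77.4 = 3.4
x=22: ŷ = 9 + 3.8·22 = 92.6; e = 90.2 − 92.6 = -2.4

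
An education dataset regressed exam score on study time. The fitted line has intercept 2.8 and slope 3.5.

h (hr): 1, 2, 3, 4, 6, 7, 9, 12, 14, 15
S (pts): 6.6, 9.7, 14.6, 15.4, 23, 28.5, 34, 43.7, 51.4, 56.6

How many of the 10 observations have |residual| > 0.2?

h=1: Ŝ = 2.8 + 3.5·1 = 6.3; e = 6.6 − 6.3 = 0.3
h=2: Ŝ = 2.8 + 3.5·2 = 9.8; e = 9.7 − 9.8 = -0.1
h=3: Ŝ = 2.8 + 3.5·3 = 13.3; e = 14.6 − 13.3 = 1.3
h=4: Ŝ = 2.8 + 3.5·4 = 16.8; e = 15.4 − 16.8 = -1.4
h=6: Ŝ = 2.8 + 3.5·6 = 23.8; e = 23 − 23.8 = -0.8
h=7: Ŝ = 2.8 + 3.5·7 = 27.3; e = 28.5 − 27.3 = 1.2
h=9: Ŝ = 2.8 + 3.5·9 = 34.3; e = 34 − 34.3 = -0.3
h=12: Ŝ = 2.8 + 3.5·12 = 44.8; e = 43.7 − 44.8 = -1.1
h=14: Ŝ = 2.8 + 3.5·14 = 51.8; e = 51.4 − 51.8 = -0.4
h=15: Ŝ = 2.8 + 3.5·15 = 55.3; e = 56.6 − 55.3 = 1.3
|e| > 0.2: h=1 (|e|=0.3), h=3 (|e|=1.3), h=4 (|e|=1.4), h=6 (|e|=0.8), h=7 (|e|=1.2), h=9 (|e|=0.3), h=12 (|e|=1.1), h=14 (|e|=0.4), h=15 (|e|=1.3) → 9

9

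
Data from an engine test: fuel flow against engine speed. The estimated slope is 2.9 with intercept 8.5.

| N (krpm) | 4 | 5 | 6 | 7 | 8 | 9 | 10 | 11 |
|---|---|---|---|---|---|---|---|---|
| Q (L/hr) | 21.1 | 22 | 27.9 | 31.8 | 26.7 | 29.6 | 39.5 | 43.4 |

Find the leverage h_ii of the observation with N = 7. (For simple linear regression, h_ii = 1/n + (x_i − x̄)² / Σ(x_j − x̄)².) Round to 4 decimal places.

h = 0.1310

N̄ = (4 + 5 + 6 + 7 + 8 + 9 + 10 + 11)/8 = 7.5
Σ(N − N̄)² = 12.25 + 6.25 + 2.25 + 0.25 + 0.25 + 2.25 + 6.25 + 12.25 = 42
h = 1/8 + (-0.5)²/42 = 0.125 + 0.00595238 = 0.1310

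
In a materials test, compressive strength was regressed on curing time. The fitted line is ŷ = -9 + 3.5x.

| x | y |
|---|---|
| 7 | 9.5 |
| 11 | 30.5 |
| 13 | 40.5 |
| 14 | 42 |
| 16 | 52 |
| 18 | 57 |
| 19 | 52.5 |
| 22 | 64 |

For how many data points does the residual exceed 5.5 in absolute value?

1

x=7: ŷ = -9 + 3.5·7 = 15.5; r = 9.5 − 15.5 = -6
x=11: ŷ = -9 + 3.5·11 = 29.5; r = 30.5 − 29.5 = 1
x=13: ŷ = -9 + 3.5·13 = 36.5; r = 40.5 − 36.5 = 4
x=14: ŷ = -9 + 3.5·14 = 40; r = 42 − 40 = 2
x=16: ŷ = -9 + 3.5·16 = 47; r = 52 − 47 = 5
x=18: ŷ = -9 + 3.5·18 = 54; r = 57 − 54 = 3
x=19: ŷ = -9 + 3.5·19 = 57.5; r = 52.5 − 57.5 = -5
x=22: ŷ = -9 + 3.5·22 = 68; r = 64 − 68 = -4
|r| > 5.5: x=7 (|r|=6) → 1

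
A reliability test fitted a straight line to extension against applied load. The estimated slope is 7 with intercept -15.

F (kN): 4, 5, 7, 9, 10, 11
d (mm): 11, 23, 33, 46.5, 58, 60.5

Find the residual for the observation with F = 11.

r = -1.5

ŷ = -15 + 7·11 = 62
r = 60.5 − 62 = -1.5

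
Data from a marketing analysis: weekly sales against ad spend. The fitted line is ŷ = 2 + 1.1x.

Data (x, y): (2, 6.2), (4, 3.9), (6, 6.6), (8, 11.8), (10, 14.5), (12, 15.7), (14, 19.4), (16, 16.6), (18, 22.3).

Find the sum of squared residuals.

SSE = 31

x=2: ŷ = 2 + 1.1·2 = 4.2; r = 6.2 − 4.2 = 2
x=4: ŷ = 2 + 1.1·4 = 6.4; r = 3.9 − 6.4 = -2.5
x=6: ŷ = 2 + 1.1·6 = 8.6; r = 6.6 − 8.6 = -2
x=8: ŷ = 2 + 1.1·8 = 10.8; r = 11.8 − 10.8 = 1
x=10: ŷ = 2 + 1.1·10 = 13; r = 14.5 − 13 = 1.5
x=12: ŷ = 2 + 1.1·12 = 15.2; r = 15.7 − 15.2 = 0.5
x=14: ŷ = 2 + 1.1·14 = 17.4; r = 19.4 − 17.4 = 2
x=16: ŷ = 2 + 1.1·16 = 19.6; r = 16.6 − 19.6 = -3
x=18: ŷ = 2 + 1.1·18 = 21.8; r = 22.3 − 21.8 = 0.5
SSE = 4 + 6.25 + 4 + 1 + 2.25 + 0.25 + 4 + 9 + 0.25 = 31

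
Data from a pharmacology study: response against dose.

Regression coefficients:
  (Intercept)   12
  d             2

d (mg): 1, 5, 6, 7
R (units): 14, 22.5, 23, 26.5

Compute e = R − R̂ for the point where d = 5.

R̂ = 12 + 2·5 = 22
e = 22.5 − 22 = 0.5

e = 0.5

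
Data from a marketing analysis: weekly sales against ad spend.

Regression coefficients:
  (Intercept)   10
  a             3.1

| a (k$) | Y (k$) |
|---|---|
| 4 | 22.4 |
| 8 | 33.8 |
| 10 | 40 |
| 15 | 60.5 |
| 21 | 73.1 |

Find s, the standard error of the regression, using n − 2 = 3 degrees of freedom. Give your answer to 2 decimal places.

s = 2.71

a=4: Ŷ = 10 + 3.1·4 = 22.4; e = 22.4 − 22.4 = 0
a=8: Ŷ = 10 + 3.1·8 = 34.8; e = 33.8 − 34.8 = -1
a=10: Ŷ = 10 + 3.1·10 = 41; e = 40 − 41 = -1
a=15: Ŷ = 10 + 3.1·15 = 56.5; e = 60.5 − 56.5 = 4
a=21: Ŷ = 10 + 3.1·21 = 75.1; e = 73.1 − 75.1 = -2
SSE = 0 + 1 + 1 + 16 + 4 = 22
s = √(22/3) = √7.33333 ≈ 2.71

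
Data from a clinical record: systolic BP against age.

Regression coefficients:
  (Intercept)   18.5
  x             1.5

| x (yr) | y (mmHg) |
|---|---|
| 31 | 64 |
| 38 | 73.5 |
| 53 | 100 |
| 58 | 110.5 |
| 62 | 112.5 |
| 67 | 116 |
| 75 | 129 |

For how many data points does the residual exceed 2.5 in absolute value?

x=31: ŷ = 18.5 + 1.5·31 = 65; r = 64 − 65 = -1
x=38: ŷ = 18.5 + 1.5·38 = 75.5; r = 73.5 − 75.5 = -2
x=53: ŷ = 18.5 + 1.5·53 = 98; r = 100 − 98 = 2
x=58: ŷ = 18.5 + 1.5·58 = 105.5; r = 110.5 − 105.5 = 5
x=62: ŷ = 18.5 + 1.5·62 = 111.5; r = 112.5 − 111.5 = 1
x=67: ŷ = 18.5 + 1.5·67 = 119; r = 116 − 119 = -3
x=75: ŷ = 18.5 + 1.5·75 = 131; r = 129 − 131 = -2
|r| > 2.5: x=58 (|r|=5), x=67 (|r|=3) → 2

2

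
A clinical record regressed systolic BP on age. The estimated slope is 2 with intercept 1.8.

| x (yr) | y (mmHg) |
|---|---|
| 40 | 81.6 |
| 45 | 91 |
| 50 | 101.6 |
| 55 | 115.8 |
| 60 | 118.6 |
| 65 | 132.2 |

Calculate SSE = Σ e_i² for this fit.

SSE = 27.12

x=40: ŷ = 1.8 + 2·40 = 81.8; e = 81.6 − 81.8 = -0.2
x=45: ŷ = 1.8 + 2·45 = 91.8; e = 91 − 91.8 = -0.8
x=50: ŷ = 1.8 + 2·50 = 101.8; e = 101.6 − 101.8 = -0.2
x=55: ŷ = 1.8 + 2·55 = 111.8; e = 115.8 − 111.8 = 4
x=60: ŷ = 1.8 + 2·60 = 121.8; e = 118.6 − 121.8 = -3.2
x=65: ŷ = 1.8 + 2·65 = 131.8; e = 132.2 − 131.8 = 0.4
SSE = 0.04 + 0.64 + 0.04 + 16 + 10.24 + 0.16 = 27.12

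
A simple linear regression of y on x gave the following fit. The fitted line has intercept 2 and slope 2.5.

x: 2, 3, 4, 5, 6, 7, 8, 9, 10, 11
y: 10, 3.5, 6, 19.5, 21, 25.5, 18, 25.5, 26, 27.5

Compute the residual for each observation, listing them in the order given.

3, -6, -6, 5, 4, 6, -4, 1, -1, -2

x=2: ŷ = 2 + 2.5·2 = 7; r = 10 − 7 = 3
x=3: ŷ = 2 + 2.5·3 = 9.5; r = 3.5 − 9.5 = -6
x=4: ŷ = 2 + 2.5·4 = 12; r = 6 − 12 = -6
x=5: ŷ = 2 + 2.5·5 = 14.5; r = 19.5 − 14.5 = 5
x=6: ŷ = 2 + 2.5·6 = 17; r = 21 − 17 = 4
x=7: ŷ = 2 + 2.5·7 = 19.5; r = 25.5 − 19.5 = 6
x=8: ŷ = 2 + 2.5·8 = 22; r = 18 − 22 = -4
x=9: ŷ = 2 + 2.5·9 = 24.5; r = 25.5 − 24.5 = 1
x=10: ŷ = 2 + 2.5·10 = 27; r = 26 − 27 = -1
x=11: ŷ = 2 + 2.5·11 = 29.5; r = 27.5 − 29.5 = -2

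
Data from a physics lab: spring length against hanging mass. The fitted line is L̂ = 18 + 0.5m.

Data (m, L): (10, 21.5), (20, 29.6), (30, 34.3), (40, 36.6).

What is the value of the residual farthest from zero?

r = 1.6

m=10: L̂ = 18 + 0.5·10 = 23; r = 21.5 − 23 = -1.5
m=20: L̂ = 18 + 0.5·20 = 28; r = 29.6 − 28 = 1.6
m=30: L̂ = 18 + 0.5·30 = 33; r = 34.3 − 33 = 1.3
m=40: L̂ = 18 + 0.5·40 = 38; r = 36.6 − 38 = -1.4
Largest |r| is 1.6 at m = 20, residual 1.6.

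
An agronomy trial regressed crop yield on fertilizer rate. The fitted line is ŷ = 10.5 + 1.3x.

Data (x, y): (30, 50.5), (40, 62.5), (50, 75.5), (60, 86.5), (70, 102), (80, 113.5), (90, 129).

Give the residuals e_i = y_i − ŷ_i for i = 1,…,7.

x=30: ŷ = 10.5 + 1.3·30 = 49.5; e = 50.5 − 49.5 = 1
x=40: ŷ = 10.5 + 1.3·40 = 62.5; e = 62.5 − 62.5 = 0
x=50: ŷ = 10.5 + 1.3·50 = 75.5; e = 75.5 − 75.5 = 0
x=60: ŷ = 10.5 + 1.3·60 = 88.5; e = 86.5 − 88.5 = -2
x=70: ŷ = 10.5 + 1.3·70 = 101.5; e = 102 − 101.5 = 0.5
x=80: ŷ = 10.5 + 1.3·80 = 114.5; e = 113.5 − 114.5 = -1
x=90: ŷ = 10.5 + 1.3·90 = 127.5; e = 129 − 127.5 = 1.5

1, 0, 0, -2, 0.5, -1, 1.5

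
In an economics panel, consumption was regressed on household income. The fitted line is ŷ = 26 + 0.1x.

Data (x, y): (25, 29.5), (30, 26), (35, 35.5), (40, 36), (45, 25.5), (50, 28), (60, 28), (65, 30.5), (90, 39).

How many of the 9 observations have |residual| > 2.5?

x=25: ŷ = 26 + 0.1·25 = 28.5; e = 29.5 − 28.5 = 1
x=30: ŷ = 26 + 0.1·30 = 29; e = 26 − 29 = -3
x=35: ŷ = 26 + 0.1·35 = 29.5; e = 35.5 − 29.5 = 6
x=40: ŷ = 26 + 0.1·40 = 30; e = 36 − 30 = 6
x=45: ŷ = 26 + 0.1·45 = 30.5; e = 25.5 − 30.5 = -5
x=50: ŷ = 26 + 0.1·50 = 31; e = 28 − 31 = -3
x=60: ŷ = 26 + 0.1·60 = 32; e = 28 − 32 = -4
x=65: ŷ = 26 + 0.1·65 = 32.5; e = 30.5 − 32.5 = -2
x=90: ŷ = 26 + 0.1·90 = 35; e = 39 − 35 = 4
|e| > 2.5: x=30 (|e|=3), x=35 (|e|=6), x=40 (|e|=6), x=45 (|e|=5), x=50 (|e|=3), x=60 (|e|=4), x=90 (|e|=4) → 7

7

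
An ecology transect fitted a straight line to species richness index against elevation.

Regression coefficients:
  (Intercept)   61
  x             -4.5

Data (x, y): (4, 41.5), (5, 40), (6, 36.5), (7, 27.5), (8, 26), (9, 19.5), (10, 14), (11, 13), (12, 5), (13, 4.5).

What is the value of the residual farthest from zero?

r = 2.5

x=4: ŷ = 61 − 4.5·4 = 43; r = 41.5 − 43 = -1.5
x=5: ŷ = 61 − 4.5·5 = 38.5; r = 40 − 38.5 = 1.5
x=6: ŷ = 61 − 4.5·6 = 34; r = 36.5 − 34 = 2.5
x=7: ŷ = 61 − 4.5·7 = 29.5; r = 27.5 − 29.5 = -2
x=8: ŷ = 61 − 4.5·8 = 25; r = 26 − 25 = 1
x=9: ŷ = 61 − 4.5·9 = 20.5; r = 19.5 − 20.5 = -1
x=10: ŷ = 61 − 4.5·10 = 16; r = 14 − 16 = -2
x=11: ŷ = 61 − 4.5·11 = 11.5; r = 13 − 11.5 = 1.5
x=12: ŷ = 61 − 4.5·12 = 7; r = 5 − 7 = -2
x=13: ŷ = 61 − 4.5·13 = 2.5; r = 4.5 − 2.5 = 2
Largest |r| is 2.5 at x = 6, residual 2.5.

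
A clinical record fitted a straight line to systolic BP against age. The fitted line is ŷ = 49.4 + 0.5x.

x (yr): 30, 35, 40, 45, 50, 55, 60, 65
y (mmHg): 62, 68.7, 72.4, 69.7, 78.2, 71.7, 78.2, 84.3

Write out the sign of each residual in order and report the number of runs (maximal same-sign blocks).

x=30: ŷ = 49.4 + 0.5·30 = 64.4; r = 62 − 64.4 = -2.4
x=35: ŷ = 49.4 + 0.5·35 = 66.9; r = 68.7 − 66.9 = 1.8
x=40: ŷ = 49.4 + 0.5·40 = 69.4; r = 72.4 − 69.4 = 3
x=45: ŷ = 49.4 + 0.5·45 = 71.9; r = 69.7 − 71.9 = -2.2
x=50: ŷ = 49.4 + 0.5·50 = 74.4; r = 78.2 − 74.4 = 3.8
x=55: ŷ = 49.4 + 0.5·55 = 76.9; r = 71.7 − 76.9 = -5.2
x=60: ŷ = 49.4 + 0.5·60 = 79.4; r = 78.2 − 79.4 = -1.2
x=65: ŷ = 49.4 + 0.5·65 = 81.9; r = 84.3 − 81.9 = 2.4
Signs: − + + − + − − +
Runs: −×1, +×2, −×1, +×1, −×2, +×1 → 6

6 runs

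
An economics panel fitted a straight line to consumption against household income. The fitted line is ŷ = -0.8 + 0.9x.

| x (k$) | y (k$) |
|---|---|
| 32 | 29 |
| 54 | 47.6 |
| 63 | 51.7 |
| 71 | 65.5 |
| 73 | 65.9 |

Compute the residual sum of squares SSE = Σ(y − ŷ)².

SSE = 25.44

x=32: ŷ = -0.8 + 0.9·32 = 28; r = 29 − 28 = 1
x=54: ŷ = -0.8 + 0.9·54 = 47.8; r = 47.6 − 47.8 = -0.2
x=63: ŷ = -0.8 + 0.9·63 = 55.9; r = 51.7 − 55.9 = -4.2
x=71: ŷ = -0.8 + 0.9·71 = 63.1; r = 65.5 − 63.1 = 2.4
x=73: ŷ = -0.8 + 0.9·73 = 64.9; r = 65.9 − 64.9 = 1
SSE = 1 + 0.04 + 17.64 + 5.76 + 1 = 25.44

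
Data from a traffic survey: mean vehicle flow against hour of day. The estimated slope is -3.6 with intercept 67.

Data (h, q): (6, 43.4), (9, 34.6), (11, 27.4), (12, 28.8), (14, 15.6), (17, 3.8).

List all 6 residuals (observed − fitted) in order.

-2, 0, 0, 5, -1, -2

h=6: ŷ = 67 − 3.6·6 = 45.4; r = 43.4 − 45.4 = -2
h=9: ŷ = 67 − 3.6·9 = 34.6; r = 34.6 − 34.6 = 0
h=11: ŷ = 67 − 3.6·11 = 27.4; r = 27.4 − 27.4 = 0
h=12: ŷ = 67 − 3.6·12 = 23.8; r = 28.8 − 23.8 = 5
h=14: ŷ = 67 − 3.6·14 = 16.6; r = 15.6 − 16.6 = -1
h=17: ŷ = 67 − 3.6·17 = 5.8; r = 3.8 − 5.8 = -2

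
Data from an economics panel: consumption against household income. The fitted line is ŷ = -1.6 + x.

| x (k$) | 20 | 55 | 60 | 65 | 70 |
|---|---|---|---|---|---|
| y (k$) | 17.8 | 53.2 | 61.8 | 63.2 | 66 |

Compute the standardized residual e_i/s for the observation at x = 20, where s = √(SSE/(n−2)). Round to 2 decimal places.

-0.25

x=20: ŷ = -1.6 + 20 = 18.4; e = 17.8 − 18.4 = -0.6
x=55: ŷ = -1.6 + 55 = 53.4; e = 53.2 − 53.4 = -0.2
x=60: ŷ = -1.6 + 60 = 58.4; e = 61.8 − 58.4 = 3.4
x=65: ŷ = -1.6 + 65 = 63.4; e = 63.2 − 63.4 = -0.2
x=70: ŷ = -1.6 + 70 = 68.4; e = 66 − 68.4 = -2.4
SSE = 0.36 + 0.04 + 11.56 + 0.04 + 5.76 = 17.76
s = √(17.76/3) = 2.43311
e/s = -0.6 / 2.43311 = -0.25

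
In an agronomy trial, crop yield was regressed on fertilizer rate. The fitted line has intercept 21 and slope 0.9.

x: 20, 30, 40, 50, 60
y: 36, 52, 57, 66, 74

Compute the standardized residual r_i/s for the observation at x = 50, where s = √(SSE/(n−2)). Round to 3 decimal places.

x=20: ŷ = 21 + 0.9·20 = 39; r = 36 − 39 = -3
x=30: ŷ = 21 + 0.9·30 = 48; r = 52 − 48 = 4
x=40: ŷ = 21 + 0.9·40 = 57; r = 57 − 57 = 0
x=50: ŷ = 21 + 0.9·50 = 66; r = 66 − 66 = 0
x=60: ŷ = 21 + 0.9·60 = 75; r = 74 − 75 = -1
SSE = 9 + 16 + 0 + 0 + 1 = 26
s = √(26/3) = 2.94392
r/s = 0 / 2.94392 = 0.000

0.000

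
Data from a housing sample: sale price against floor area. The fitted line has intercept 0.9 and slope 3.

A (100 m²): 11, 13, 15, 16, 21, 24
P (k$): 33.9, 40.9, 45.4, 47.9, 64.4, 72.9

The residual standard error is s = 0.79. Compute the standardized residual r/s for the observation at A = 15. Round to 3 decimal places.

ŷ = 0.9 + 3·15 = 45.9
r = 45.4 − 45.9 = -0.5
r/s = -0.5 / 0.79 = -0.633

-0.633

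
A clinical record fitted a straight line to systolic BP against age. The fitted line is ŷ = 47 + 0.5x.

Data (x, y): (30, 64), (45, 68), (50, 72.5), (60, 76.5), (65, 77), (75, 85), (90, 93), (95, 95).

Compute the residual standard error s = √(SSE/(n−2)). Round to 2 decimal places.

s = 1.55

x=30: ŷ = 47 + 0.5·30 = 62; e = 64 − 62 = 2
x=45: ŷ = 47 + 0.5·45 = 69.5; e = 68 − 69.5 = -1.5
x=50: ŷ = 47 + 0.5·50 = 72; e = 72.5 − 72 = 0.5
x=60: ŷ = 47 + 0.5·60 = 77; e = 76.5 − 77 = -0.5
x=65: ŷ = 47 + 0.5·65 = 79.5; e = 77 − 79.5 = -2.5
x=75: ŷ = 47 + 0.5·75 = 84.5; e = 85 − 84.5 = 0.5
x=90: ŷ = 47 + 0.5·90 = 92; e = 93 − 92 = 1
x=95: ŷ = 47 + 0.5·95 = 94.5; e = 95 − 94.5 = 0.5
SSE = 4 + 2.25 + 0.25 + 0.25 + 6.25 + 0.25 + 1 + 0.25 = 14.5
s = √(14.5/6) = √2.41667 ≈ 1.55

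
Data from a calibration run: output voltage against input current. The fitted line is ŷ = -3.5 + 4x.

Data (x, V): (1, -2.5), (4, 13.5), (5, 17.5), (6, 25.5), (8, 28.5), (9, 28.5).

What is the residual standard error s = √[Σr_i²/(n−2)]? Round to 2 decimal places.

x=1: ŷ = -3.5 + 4·1 = 0.5; r = -2.5 − 0.5 = -3
x=4: ŷ = -3.5 + 4·4 = 12.5; r = 13.5 − 12.5 = 1
x=5: ŷ = -3.5 + 4·5 = 16.5; r = 17.5 − 16.5 = 1
x=6: ŷ = -3.5 + 4·6 = 20.5; r = 25.5 − 20.5 = 5
x=8: ŷ = -3.5 + 4·8 = 28.5; r = 28.5 − 28.5 = 0
x=9: ŷ = -3.5 + 4·9 = 32.5; r = 28.5 − 32.5 = -4
SSE = 9 + 1 + 1 + 25 + 0 + 16 = 52
s = √(52/4) = √13 ≈ 3.61

s = 3.61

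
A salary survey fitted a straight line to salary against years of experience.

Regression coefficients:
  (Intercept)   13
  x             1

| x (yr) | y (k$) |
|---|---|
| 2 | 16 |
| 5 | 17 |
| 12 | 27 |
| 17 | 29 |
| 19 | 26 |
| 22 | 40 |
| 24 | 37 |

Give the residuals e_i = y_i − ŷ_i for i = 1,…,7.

1, -1, 2, -1, -6, 5, 0

x=2: ŷ = 13 + 2 = 15; e = 16 − 15 = 1
x=5: ŷ = 13 + 5 = 18; e = 17 − 18 = -1
x=12: ŷ = 13 + 12 = 25; e = 27 − 25 = 2
x=17: ŷ = 13 + 17 = 30; e = 29 − 30 = -1
x=19: ŷ = 13 + 19 = 32; e = 26 − 32 = -6
x=22: ŷ = 13 + 22 = 35; e = 40 − 35 = 5
x=24: ŷ = 13 + 24 = 37; e = 37 − 37 = 0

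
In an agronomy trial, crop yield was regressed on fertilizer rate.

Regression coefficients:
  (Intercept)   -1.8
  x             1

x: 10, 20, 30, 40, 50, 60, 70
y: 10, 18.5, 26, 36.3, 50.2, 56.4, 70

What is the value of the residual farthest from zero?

e = -2.2

x=10: ŷ = -1.8 + 10 = 8.2; e = 10 − 8.2 = 1.8
x=20: ŷ = -1.8 + 20 = 18.2; e = 18.5 − 18.2 = 0.3
x=30: ŷ = -1.8 + 30 = 28.2; e = 26 − 28.2 = -2.2
x=40: ŷ = -1.8 + 40 = 38.2; e = 36.3 − 38.2 = -1.9
x=50: ŷ = -1.8 + 50 = 48.2; e = 50.2 − 48.2 = 2
x=60: ŷ = -1.8 + 60 = 58.2; e = 56.4 − 58.2 = -1.8
x=70: ŷ = -1.8 + 70 = 68.2; e = 70 − 68.2 = 1.8
Largest |e| is 2.2 at x = 30, residual -2.2.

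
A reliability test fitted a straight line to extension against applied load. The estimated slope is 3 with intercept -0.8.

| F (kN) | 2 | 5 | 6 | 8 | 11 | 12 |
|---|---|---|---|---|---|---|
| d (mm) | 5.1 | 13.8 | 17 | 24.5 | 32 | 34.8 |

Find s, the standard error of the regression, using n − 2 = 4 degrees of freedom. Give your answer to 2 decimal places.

s = 0.72

F=2: d̂ = -0.8 + 3·2 = 5.2; e = 5.1 − 5.2 = -0.1
F=5: d̂ = -0.8 + 3·5 = 14.2; e = 13.8 − 14.2 = -0.4
F=6: d̂ = -0.8 + 3·6 = 17.2; e = 17 − 17.2 = -0.2
F=8: d̂ = -0.8 + 3·8 = 23.2; e = 24.5 − 23.2 = 1.3
F=11: d̂ = -0.8 + 3·11 = 32.2; e = 32 − 32.2 = -0.2
F=12: d̂ = -0.8 + 3·12 = 35.2; e = 34.8 − 35.2 = -0.4
SSE = 0.01 + 0.16 + 0.04 + 1.69 + 0.04 + 0.16 = 2.1
s = √(2.1/4) = √0.525 ≈ 0.72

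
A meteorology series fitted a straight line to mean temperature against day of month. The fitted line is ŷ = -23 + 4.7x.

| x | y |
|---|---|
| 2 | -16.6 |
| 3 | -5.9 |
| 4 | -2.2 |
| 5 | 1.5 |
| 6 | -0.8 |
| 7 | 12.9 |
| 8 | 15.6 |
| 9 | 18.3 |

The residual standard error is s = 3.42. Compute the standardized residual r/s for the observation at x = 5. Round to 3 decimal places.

0.292

ŷ = -23 + 4.7·5 = 0.5
r = 1.5 − 0.5 = 1
r/s = 1 / 3.42 = 0.292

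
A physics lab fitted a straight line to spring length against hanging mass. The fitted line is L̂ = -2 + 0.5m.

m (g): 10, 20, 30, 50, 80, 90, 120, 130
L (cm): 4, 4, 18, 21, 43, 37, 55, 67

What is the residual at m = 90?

L̂ = -2 + 0.5·90 = 43
r = 37 − 43 = -6

r = -6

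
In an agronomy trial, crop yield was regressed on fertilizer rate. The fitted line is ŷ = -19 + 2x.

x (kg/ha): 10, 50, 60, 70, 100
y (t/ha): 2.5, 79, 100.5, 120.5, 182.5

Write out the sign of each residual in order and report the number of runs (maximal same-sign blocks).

x=10: ŷ = -19 + 2·10 = 1; r = 2.5 − 1 = 1.5
x=50: ŷ = -19 + 2·50 = 81; r = 79 − 81 = -2
x=60: ŷ = -19 + 2·60 = 101; r = 100.5 − 101 = -0.5
x=70: ŷ = -19 + 2·70 = 121; r = 120.5 − 121 = -0.5
x=100: ŷ = -19 + 2·100 = 181; r = 182.5 − 181 = 1.5
Signs: + − − − +
Runs: +×1, −×3, +×1 → 3

3 runs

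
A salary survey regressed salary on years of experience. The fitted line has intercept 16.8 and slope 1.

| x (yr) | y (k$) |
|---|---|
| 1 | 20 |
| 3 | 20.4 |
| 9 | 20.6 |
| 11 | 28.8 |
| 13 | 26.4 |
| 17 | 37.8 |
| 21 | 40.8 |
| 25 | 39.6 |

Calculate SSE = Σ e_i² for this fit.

SSE = 74.64

x=1: ŷ = 16.8 + 1 = 17.8; e = 20 − 17.8 = 2.2
x=3: ŷ = 16.8 + 3 = 19.8; e = 20.4 − 19.8 = 0.6
x=9: ŷ = 16.8 + 9 = 25.8; e = 20.6 − 25.8 = -5.2
x=11: ŷ = 16.8 + 11 = 27.8; e = 28.8 − 27.8 = 1
x=13: ŷ = 16.8 + 13 = 29.8; e = 26.4 − 29.8 = -3.4
x=17: ŷ = 16.8 + 17 = 33.8; e = 37.8 − 33.8 = 4
x=21: ŷ = 16.8 + 21 = 37.8; e = 40.8 − 37.8 = 3
x=25: ŷ = 16.8 + 25 = 41.8; e = 39.6 − 41.8 = -2.2
SSE = 4.84 + 0.36 + 27.04 + 1 + 11.56 + 16 + 9 + 4.84 = 74.64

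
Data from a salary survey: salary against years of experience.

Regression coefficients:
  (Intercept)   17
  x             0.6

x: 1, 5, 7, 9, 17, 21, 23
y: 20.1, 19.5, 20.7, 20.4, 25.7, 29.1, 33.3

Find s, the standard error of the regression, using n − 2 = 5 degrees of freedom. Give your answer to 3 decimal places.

s = 1.975

x=1: ŷ = 17 + 0.6·1 = 17.6; r = 20.1 − 17.6 = 2.5
x=5: ŷ = 17 + 0.6·5 = 20; r = 19.5 − 20 = -0.5
x=7: ŷ = 17 + 0.6·7 = 21.2; r = 20.7 − 21.2 = -0.5
x=9: ŷ = 17 + 0.6·9 = 22.4; r = 20.4 − 22.4 = -2
x=17: ŷ = 17 + 0.6·17 = 27.2; r = 25.7 − 27.2 = -1.5
x=21: ŷ = 17 + 0.6·21 = 29.6; r = 29.1 − 29.6 = -0.5
x=23: ŷ = 17 + 0.6·23 = 30.8; r = 33.3 − 30.8 = 2.5
SSE = 6.25 + 0.25 + 0.25 + 4 + 2.25 + 0.25 + 6.25 = 19.5
s = √(19.5/5) = √3.9 ≈ 1.975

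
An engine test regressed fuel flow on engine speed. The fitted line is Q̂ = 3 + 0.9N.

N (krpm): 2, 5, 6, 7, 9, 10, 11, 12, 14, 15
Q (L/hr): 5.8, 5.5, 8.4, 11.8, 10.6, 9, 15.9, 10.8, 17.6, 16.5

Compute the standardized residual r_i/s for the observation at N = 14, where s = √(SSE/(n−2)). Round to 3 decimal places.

0.868

N=2: Q̂ = 3 + 0.9·2 = 4.8; r = 5.8 − 4.8 = 1
N=5: Q̂ = 3 + 0.9·5 = 7.5; r = 5.5 − 7.5 = -2
N=6: Q̂ = 3 + 0.9·6 = 8.4; r = 8.4 − 8.4 = 0
N=7: Q̂ = 3 + 0.9·7 = 9.3; r = 11.8 − 9.3 = 2.5
N=9: Q̂ = 3 + 0.9·9 = 11.1; r = 10.6 − 11.1 = -0.5
N=10: Q̂ = 3 + 0.9·10 = 12; r = 9 − 12 = -3
N=11: Q̂ = 3 + 0.9·11 = 12.9; r = 15.9 − 12.9 = 3
N=12: Q̂ = 3 + 0.9·12 = 13.8; r = 10.8 − 13.8 = -3
N=14: Q̂ = 3 + 0.9·14 = 15.6; r = 17.6 − 15.6 = 2
N=15: Q̂ = 3 + 0.9·15 = 16.5; r = 16.5 − 16.5 = 0
SSE = 1 + 4 + 0 + 6.25 + 0.25 + 9 + 9 + 9 + 4 + 0 = 42.5
s = √(42.5/8) = 2.30489
r/s = 2 / 2.30489 = 0.868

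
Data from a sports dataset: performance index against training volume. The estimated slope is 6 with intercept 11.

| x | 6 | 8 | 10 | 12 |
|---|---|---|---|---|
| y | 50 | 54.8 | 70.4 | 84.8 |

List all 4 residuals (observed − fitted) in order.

x=6: ŷ = 11 + 6·6 = 47; r = 50 − 47 = 3
x=8: ŷ = 11 + 6·8 = 59; r = 54.8 − 59 = -4.2
x=10: ŷ = 11 + 6·10 = 71; r = 70.4 − 71 = -0.6
x=12: ŷ = 11 + 6·12 = 83; r = 84.8 − 83 = 1.8

3, -4.2, -0.6, 1.8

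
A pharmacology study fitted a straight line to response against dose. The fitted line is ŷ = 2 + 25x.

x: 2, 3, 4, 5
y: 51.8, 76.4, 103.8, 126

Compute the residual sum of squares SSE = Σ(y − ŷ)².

SSE = 4.64

x=2: ŷ = 2 + 25·2 = 52; e = 51.8 − 52 = -0.2
x=3: ŷ = 2 + 25·3 = 77; e = 76.4 − 77 = -0.6
x=4: ŷ = 2 + 25·4 = 102; e = 103.8 − 102 = 1.8
x=5: ŷ = 2 + 25·5 = 127; e = 126 − 127 = -1
SSE = 0.04 + 0.36 + 3.24 + 1 = 4.64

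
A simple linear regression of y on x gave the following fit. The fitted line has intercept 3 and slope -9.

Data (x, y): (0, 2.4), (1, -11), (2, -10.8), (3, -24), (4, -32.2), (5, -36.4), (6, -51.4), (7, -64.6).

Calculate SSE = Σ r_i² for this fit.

SSE = 96.32

x=0: ŷ = 3 − 9·0 = 3; r = 2.4 − 3 = -0.6
x=1: ŷ = 3 − 9·1 = -6; r = -11 − (-6) = -5
x=2: ŷ = 3 − 9·2 = -15; r = -10.8 − (-15) = 4.2
x=3: ŷ = 3 − 9·3 = -24; r = -24 − (-24) = 0
x=4: ŷ = 3 − 9·4 = -33; r = -32.2 − (-33) = 0.8
x=5: ŷ = 3 − 9·5 = -42; r = -36.4 − (-42) = 5.6
x=6: ŷ = 3 − 9·6 = -51; r = -51.4 − (-51) = -0.4
x=7: ŷ = 3 − 9·7 = -60; r = -64.6 − (-60) = -4.6
SSE = 0.36 + 25 + 17.64 + 0 + 0.64 + 31.36 + 0.16 + 21.16 = 96.32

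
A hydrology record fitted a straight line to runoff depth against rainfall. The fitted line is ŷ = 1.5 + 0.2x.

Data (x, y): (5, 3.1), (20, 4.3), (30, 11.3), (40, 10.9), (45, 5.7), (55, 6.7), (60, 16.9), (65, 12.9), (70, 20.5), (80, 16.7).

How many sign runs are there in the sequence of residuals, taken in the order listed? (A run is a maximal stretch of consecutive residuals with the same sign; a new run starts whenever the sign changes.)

8 runs

x=5: ŷ = 1.5 + 0.2·5 = 2.5; r = 3.1 − 2.5 = 0.6
x=20: ŷ = 1.5 + 0.2·20 = 5.5; r = 4.3 − 5.5 = -1.2
x=30: ŷ = 1.5 + 0.2·30 = 7.5; r = 11.3 − 7.5 = 3.8
x=40: ŷ = 1.5 + 0.2·40 = 9.5; r = 10.9 − 9.5 = 1.4
x=45: ŷ = 1.5 + 0.2·45 = 10.5; r = 5.7 − 10.5 = -4.8
x=55: ŷ = 1.5 + 0.2·55 = 12.5; r = 6.7 − 12.5 = -5.8
x=60: ŷ = 1.5 + 0.2·60 = 13.5; r = 16.9 − 13.5 = 3.4
x=65: ŷ = 1.5 + 0.2·65 = 14.5; r = 12.9 − 14.5 = -1.6
x=70: ŷ = 1.5 + 0.2·70 = 15.5; r = 20.5 − 15.5 = 5
x=80: ŷ = 1.5 + 0.2·80 = 17.5; r = 16.7 − 17.5 = -0.8
Signs: + − + + − − + − + −
Runs: +×1, −×1, +×2, −×2, +×1, −×1, +×1, −×1 → 8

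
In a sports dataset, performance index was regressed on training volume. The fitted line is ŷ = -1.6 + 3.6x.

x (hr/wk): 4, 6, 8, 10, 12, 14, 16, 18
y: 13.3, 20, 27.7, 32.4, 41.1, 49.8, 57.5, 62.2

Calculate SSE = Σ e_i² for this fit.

x=4: ŷ = -1.6 + 3.6·4 = 12.8; e = 13.3 − 12.8 = 0.5
x=6: ŷ = -1.6 + 3.6·6 = 20; e = 20 − 20 = 0
x=8: ŷ = -1.6 + 3.6·8 = 27.2; e = 27.7 − 27.2 = 0.5
x=10: ŷ = -1.6 + 3.6·10 = 34.4; e = 32.4 − 34.4 = -2
x=12: ŷ = -1.6 + 3.6·12 = 41.6; e = 41.1 − 41.6 = -0.5
x=14: ŷ = -1.6 + 3.6·14 = 48.8; e = 49.8 − 48.8 = 1
x=16: ŷ = -1.6 + 3.6·16 = 56; e = 57.5 − 56 = 1.5
x=18: ŷ = -1.6 + 3.6·18 = 63.2; e = 62.2 − 63.2 = -1
SSE = 0.25 + 0 + 0.25 + 4 + 0.25 + 1 + 2.25 + 1 = 9

SSE = 9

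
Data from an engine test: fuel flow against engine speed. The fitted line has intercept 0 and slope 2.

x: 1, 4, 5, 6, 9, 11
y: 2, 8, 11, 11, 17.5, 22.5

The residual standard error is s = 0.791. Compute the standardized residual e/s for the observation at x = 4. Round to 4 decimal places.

0.0000

ŷ = 2·4 = 8
e = 8 − 8 = 0
e/s = 0 / 0.791 = 0.0000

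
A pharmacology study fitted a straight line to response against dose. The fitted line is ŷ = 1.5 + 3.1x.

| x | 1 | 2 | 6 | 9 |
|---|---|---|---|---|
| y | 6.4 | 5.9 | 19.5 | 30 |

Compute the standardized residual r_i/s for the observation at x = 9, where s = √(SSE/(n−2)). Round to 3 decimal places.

x=1: ŷ = 1.5 + 3.1·1 = 4.6; r = 6.4 − 4.6 = 1.8
x=2: ŷ = 1.5 + 3.1·2 = 7.7; r = 5.9 − 7.7 = -1.8
x=6: ŷ = 1.5 + 3.1·6 = 20.1; r = 19.5 − 20.1 = -0.6
x=9: ŷ = 1.5 + 3.1·9 = 29.4; r = 30 − 29.4 = 0.6
SSE = 3.24 + 3.24 + 0.36 + 0.36 = 7.2
s = √(7.2/2) = 1.89737
r/s = 0.6 / 1.89737 = 0.316

0.316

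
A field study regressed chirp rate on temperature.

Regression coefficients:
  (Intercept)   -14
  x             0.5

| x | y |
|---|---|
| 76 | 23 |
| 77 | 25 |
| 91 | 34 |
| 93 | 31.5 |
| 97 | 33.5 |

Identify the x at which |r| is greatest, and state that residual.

x = 91, r = 2.5

x=76: ŷ = -14 + 0.5·76 = 24; r = 23 − 24 = -1
x=77: ŷ = -14 + 0.5·77 = 24.5; r = 25 − 24.5 = 0.5
x=91: ŷ = -14 + 0.5·91 = 31.5; r = 34 − 31.5 = 2.5
x=93: ŷ = -14 + 0.5·93 = 32.5; r = 31.5 − 32.5 = -1
x=97: ŷ = -14 + 0.5·97 = 34.5; r = 33.5 − 34.5 = -1
Largest |r| is 2.5 at x = 91, residual 2.5.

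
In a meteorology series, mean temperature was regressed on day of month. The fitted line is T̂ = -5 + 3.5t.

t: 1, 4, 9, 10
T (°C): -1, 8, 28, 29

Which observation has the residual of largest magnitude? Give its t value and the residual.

t = 9, e = 1.5

t=1: T̂ = -5 + 3.5·1 = -1.5; e = -1 − (-1.5) = 0.5
t=4: T̂ = -5 + 3.5·4 = 9; e = 8 − 9 = -1
t=9: T̂ = -5 + 3.5·9 = 26.5; e = 28 − 26.5 = 1.5
t=10: T̂ = -5 + 3.5·10 = 30; e = 29 − 30 = -1
Largest |e| is 1.5 at t = 9, residual 1.5.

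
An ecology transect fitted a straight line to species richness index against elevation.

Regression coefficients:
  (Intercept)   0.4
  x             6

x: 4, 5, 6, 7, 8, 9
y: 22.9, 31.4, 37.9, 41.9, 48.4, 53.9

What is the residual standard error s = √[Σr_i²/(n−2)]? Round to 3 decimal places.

x=4: ŷ = 0.4 + 6·4 = 24.4; r = 22.9 − 24.4 = -1.5
x=5: ŷ = 0.4 + 6·5 = 30.4; r = 31.4 − 30.4 = 1
x=6: ŷ = 0.4 + 6·6 = 36.4; r = 37.9 − 36.4 = 1.5
x=7: ŷ = 0.4 + 6·7 = 42.4; r = 41.9 − 42.4 = -0.5
x=8: ŷ = 0.4 + 6·8 = 48.4; r = 48.4 − 48.4 = 0
x=9: ŷ = 0.4 + 6·9 = 54.4; r = 53.9 − 54.4 = -0.5
SSE = 2.25 + 1 + 2.25 + 0.25 + 0 + 0.25 = 6
s = √(6/4) = √1.5 ≈ 1.225

s = 1.225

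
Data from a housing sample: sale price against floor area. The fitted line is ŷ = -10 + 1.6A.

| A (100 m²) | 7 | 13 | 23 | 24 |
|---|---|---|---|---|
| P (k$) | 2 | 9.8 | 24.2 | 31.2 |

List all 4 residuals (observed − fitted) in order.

0.8, -1, -2.6, 2.8

A=7: ŷ = -10 + 1.6·7 = 1.2; e = 2 − 1.2 = 0.8
A=13: ŷ = -10 + 1.6·13 = 10.8; e = 9.8 − 10.8 = -1
A=23: ŷ = -10 + 1.6·23 = 26.8; e = 24.2 − 26.8 = -2.6
A=24: ŷ = -10 + 1.6·24 = 28.4; e = 31.2 − 28.4 = 2.8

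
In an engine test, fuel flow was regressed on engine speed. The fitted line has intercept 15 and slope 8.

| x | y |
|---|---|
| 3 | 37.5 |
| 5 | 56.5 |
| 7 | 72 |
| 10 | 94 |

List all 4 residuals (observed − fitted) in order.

-1.5, 1.5, 1, -1

x=3: ŷ = 15 + 8·3 = 39; e = 37.5 − 39 = -1.5
x=5: ŷ = 15 + 8·5 = 55; e = 56.5 − 55 = 1.5
x=7: ŷ = 15 + 8·7 = 71; e = 72 − 71 = 1
x=10: ŷ = 15 + 8·10 = 95; e = 94 − 95 = -1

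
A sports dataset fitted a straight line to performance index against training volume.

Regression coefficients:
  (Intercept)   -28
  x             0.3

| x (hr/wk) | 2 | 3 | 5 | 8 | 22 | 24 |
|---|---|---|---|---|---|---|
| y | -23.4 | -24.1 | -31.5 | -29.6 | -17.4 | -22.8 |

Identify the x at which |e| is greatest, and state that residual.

x = 5, e = -5

x=2: ŷ = -28 + 0.3·2 = -27.4; e = -23.4 − (-27.4) = 4
x=3: ŷ = -28 + 0.3·3 = -27.1; e = -24.1 − (-27.1) = 3
x=5: ŷ = -28 + 0.3·5 = -26.5; e = -31.5 − (-26.5) = -5
x=8: ŷ = -28 + 0.3·8 = -25.6; e = -29.6 − (-25.6) = -4
x=22: ŷ = -28 + 0.3·22 = -21.4; e = -17.4 − (-21.4) = 4
x=24: ŷ = -28 + 0.3·24 = -20.8; e = -22.8 − (-20.8) = -2
Largest |e| is 5 at x = 5, residual -5.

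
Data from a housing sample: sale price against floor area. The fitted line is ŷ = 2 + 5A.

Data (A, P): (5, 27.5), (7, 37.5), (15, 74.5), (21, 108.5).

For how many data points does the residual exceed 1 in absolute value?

2

A=5: ŷ = 2 + 5·5 = 27; r = 27.5 − 27 = 0.5
A=7: ŷ = 2 + 5·7 = 37; r = 37.5 − 37 = 0.5
A=15: ŷ = 2 + 5·15 = 77; r = 74.5 − 77 = -2.5
A=21: ŷ = 2 + 5·21 = 107; r = 108.5 − 107 = 1.5
|r| > 1: A=15 (|r|=2.5), A=21 (|r|=1.5) → 2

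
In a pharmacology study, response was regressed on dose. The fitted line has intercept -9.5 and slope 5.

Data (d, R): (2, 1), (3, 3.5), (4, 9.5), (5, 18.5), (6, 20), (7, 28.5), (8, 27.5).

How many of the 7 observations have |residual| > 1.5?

d=2: R̂ = -9.5 + 5·2 = 0.5; e = 1 − 0.5 = 0.5
d=3: R̂ = -9.5 + 5·3 = 5.5; e = 3.5 − 5.5 = -2
d=4: R̂ = -9.5 + 5·4 = 10.5; e = 9.5 − 10.5 = -1
d=5: R̂ = -9.5 + 5·5 = 15.5; e = 18.5 − 15.5 = 3
d=6: R̂ = -9.5 + 5·6 = 20.5; e = 20 − 20.5 = -0.5
d=7: R̂ = -9.5 + 5·7 = 25.5; e = 28.5 − 25.5 = 3
d=8: R̂ = -9.5 + 5·8 = 30.5; e = 27.5 − 30.5 = -3
|e| > 1.5: d=3 (|e|=2), d=5 (|e|=3), d=7 (|e|=3), d=8 (|e|=3) → 4

4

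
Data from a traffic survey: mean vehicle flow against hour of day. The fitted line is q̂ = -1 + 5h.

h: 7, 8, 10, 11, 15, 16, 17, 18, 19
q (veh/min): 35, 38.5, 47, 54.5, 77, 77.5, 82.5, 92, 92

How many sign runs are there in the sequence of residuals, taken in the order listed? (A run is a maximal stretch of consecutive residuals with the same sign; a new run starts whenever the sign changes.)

h=7: q̂ = -1 + 5·7 = 34; e = 35 − 34 = 1
h=8: q̂ = -1 + 5·8 = 39; e = 38.5 − 39 = -0.5
h=10: q̂ = -1 + 5·10 = 49; e = 47 − 49 = -2
h=11: q̂ = -1 + 5·11 = 54; e = 54.5 − 54 = 0.5
h=15: q̂ = -1 + 5·15 = 74; e = 77 − 74 = 3
h=16: q̂ = -1 + 5·16 = 79; e = 77.5 − 79 = -1.5
h=17: q̂ = -1 + 5·17 = 84; e = 82.5 − 84 = -1.5
h=18: q̂ = -1 + 5·18 = 89; e = 92 − 89 = 3
h=19: q̂ = -1 + 5·19 = 94; e = 92 − 94 = -2
Signs: + − − + + − − + −
Runs: +×1, −×2, +×2, −×2, +×1, −×1 → 6

6 runs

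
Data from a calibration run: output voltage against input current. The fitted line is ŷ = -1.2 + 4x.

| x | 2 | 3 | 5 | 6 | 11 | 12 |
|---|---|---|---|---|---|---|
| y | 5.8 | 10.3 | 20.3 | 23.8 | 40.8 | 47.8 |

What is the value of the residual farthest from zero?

e = -2

x=2: ŷ = -1.2 + 4·2 = 6.8; e = 5.8 − 6.8 = -1
x=3: ŷ = -1.2 + 4·3 = 10.8; e = 10.3 − 10.8 = -0.5
x=5: ŷ = -1.2 + 4·5 = 18.8; e = 20.3 − 18.8 = 1.5
x=6: ŷ = -1.2 + 4·6 = 22.8; e = 23.8 − 22.8 = 1
x=11: ŷ = -1.2 + 4·11 = 42.8; e = 40.8 − 42.8 = -2
x=12: ŷ = -1.2 + 4·12 = 46.8; e = 47.8 − 46.8 = 1
Largest |e| is 2 at x = 11, residual -2.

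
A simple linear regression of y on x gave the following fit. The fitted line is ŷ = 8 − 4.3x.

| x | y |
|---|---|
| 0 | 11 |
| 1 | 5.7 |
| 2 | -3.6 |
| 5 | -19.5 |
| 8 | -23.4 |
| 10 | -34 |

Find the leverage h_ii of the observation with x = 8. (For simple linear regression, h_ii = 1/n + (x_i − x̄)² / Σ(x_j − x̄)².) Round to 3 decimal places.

x̄ = (0 + 1 + 2 + 5 + 8 + 10)/6 = 4.33333
Σ(x − x̄)² = 18.7778 + 11.1111 + 5.44444 + 0.444444 + 13.4444 + 32.1111 = 81.3333
h = 1/6 + (3.66667)²/81.3333 = 0.166667 + 0.165301 = 0.332

h = 0.332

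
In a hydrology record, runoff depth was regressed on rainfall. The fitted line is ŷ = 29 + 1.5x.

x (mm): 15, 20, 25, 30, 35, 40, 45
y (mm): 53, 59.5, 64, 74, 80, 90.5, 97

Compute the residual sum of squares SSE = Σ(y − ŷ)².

x=15: ŷ = 29 + 1.5·15 = 51.5; e = 53 − 51.5 = 1.5
x=20: ŷ = 29 + 1.5·20 = 59; e = 59.5 − 59 = 0.5
x=25: ŷ = 29 + 1.5·25 = 66.5; e = 64 − 66.5 = -2.5
x=30: ŷ = 29 + 1.5·30 = 74; e = 74 − 74 = 0
x=35: ŷ = 29 + 1.5·35 = 81.5; e = 80 − 81.5 = -1.5
x=40: ŷ = 29 + 1.5·40 = 89; e = 90.5 − 89 = 1.5
x=45: ŷ = 29 + 1.5·45 = 96.5; e = 97 − 96.5 = 0.5
SSE = 2.25 + 0.25 + 6.25 + 0 + 2.25 + 2.25 + 0.25 = 13.5

SSE = 13.5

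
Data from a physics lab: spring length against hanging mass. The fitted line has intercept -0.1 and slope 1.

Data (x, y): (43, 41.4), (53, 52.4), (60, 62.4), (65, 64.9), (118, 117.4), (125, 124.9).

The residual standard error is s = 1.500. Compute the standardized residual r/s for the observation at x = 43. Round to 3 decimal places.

-1.000

ŷ = -0.1 + 43 = 42.9
r = 41.4 − 42.9 = -1.5
r/s = -1.5 / 1.500 = -1.000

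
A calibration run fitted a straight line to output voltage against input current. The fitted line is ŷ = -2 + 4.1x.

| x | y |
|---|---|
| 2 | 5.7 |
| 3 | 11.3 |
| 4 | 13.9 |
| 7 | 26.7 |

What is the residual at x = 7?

r = 0

ŷ = -2 + 4.1·7 = 26.7
r = 26.7 − 26.7 = 0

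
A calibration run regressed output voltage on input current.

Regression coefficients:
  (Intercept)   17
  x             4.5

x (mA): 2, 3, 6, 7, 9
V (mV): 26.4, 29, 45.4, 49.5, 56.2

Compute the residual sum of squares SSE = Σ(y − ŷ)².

x=2: ŷ = 17 + 4.5·2 = 26; e = 26.4 − 26 = 0.4
x=3: ŷ = 17 + 4.5·3 = 30.5; e = 29 − 30.5 = -1.5
x=6: ŷ = 17 + 4.5·6 = 44; e = 45.4 − 44 = 1.4
x=7: ŷ = 17 + 4.5·7 = 48.5; e = 49.5 − 48.5 = 1
x=9: ŷ = 17 + 4.5·9 = 57.5; e = 56.2 − 57.5 = -1.3
SSE = 0.16 + 2.25 + 1.96 + 1 + 1.69 = 7.06

SSE = 7.06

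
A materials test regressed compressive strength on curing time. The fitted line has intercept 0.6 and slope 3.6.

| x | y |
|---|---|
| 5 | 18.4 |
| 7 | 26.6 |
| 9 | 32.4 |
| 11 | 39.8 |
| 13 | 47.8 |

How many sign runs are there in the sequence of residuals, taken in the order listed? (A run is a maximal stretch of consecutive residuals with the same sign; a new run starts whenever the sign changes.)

4 runs

x=5: ŷ = 0.6 + 3.6·5 = 18.6; r = 18.4 − 18.6 = -0.2
x=7: ŷ = 0.6 + 3.6·7 = 25.8; r = 26.6 − 25.8 = 0.8
x=9: ŷ = 0.6 + 3.6·9 = 33; r = 32.4 − 33 = -0.6
x=11: ŷ = 0.6 + 3.6·11 = 40.2; r = 39.8 − 40.2 = -0.4
x=13: ŷ = 0.6 + 3.6·13 = 47.4; r = 47.8 − 47.4 = 0.4
Signs: − + − − +
Runs: −×1, +×1, −×2, +×1 → 4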